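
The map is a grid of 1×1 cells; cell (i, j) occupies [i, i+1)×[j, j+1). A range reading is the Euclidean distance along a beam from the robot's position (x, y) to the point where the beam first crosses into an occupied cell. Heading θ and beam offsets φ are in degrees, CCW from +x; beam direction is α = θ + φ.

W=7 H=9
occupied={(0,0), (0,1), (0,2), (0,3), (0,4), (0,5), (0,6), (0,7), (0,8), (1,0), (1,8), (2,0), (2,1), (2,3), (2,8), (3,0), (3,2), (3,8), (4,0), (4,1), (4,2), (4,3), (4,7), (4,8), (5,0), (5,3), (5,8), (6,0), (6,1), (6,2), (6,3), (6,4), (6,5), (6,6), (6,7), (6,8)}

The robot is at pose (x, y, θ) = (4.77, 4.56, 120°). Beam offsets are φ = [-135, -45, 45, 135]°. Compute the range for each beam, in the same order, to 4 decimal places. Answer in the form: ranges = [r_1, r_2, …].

beam 1: φ=-135°, α=345°
  cosα=0.9659 sinα=-0.2588 | (4,4) | tMaxX 0.2381 tMaxY 2.1637 | tΔX 1.0353 tΔY 3.8637
    t=0.2381 [x] (5,4)
    t=1.2734 [x] (6,4) — stop
  → r_1 = 1.2734
beam 2: φ=-45°, α=75°
  cosα=0.2588 sinα=0.9659 | (4,4) | tMaxX 0.8887 tMaxY 0.4555 | tΔX 3.8637 tΔY 1.0353
    t=0.4555 [y] (4,5)
    t=0.8887 [x] (5,5)
    t=1.4908 [y] (5,6)
    t=2.5261 [y] (5,7)
    t=3.5614 [y] (5,8) — stop
  → r_2 = 3.5614
beam 3: φ=45°, α=165°
  cosα=-0.9659 sinα=0.2588 | (4,4) | tMaxX 0.7972 tMaxY 1.7000 | tΔX 1.0353 tΔY 3.8637
    t=0.7972 [x] (3,4)
    t=1.7000 [y] (3,5)
    t=1.8324 [x] (2,5)
    t=2.8677 [x] (1,5)
    t=3.9030 [x] (0,5) — stop
  → r_3 = 3.9030
beam 4: φ=135°, α=255°
  cosα=-0.2588 sinα=-0.9659 | (4,4) | tMaxX 2.9751 tMaxY 0.5798 | tΔX 3.8637 tΔY 1.0353
    t=0.5798 [y] (4,3) — stop
  → r_4 = 0.5798

ranges = [1.2734, 3.5614, 3.9030, 0.5798]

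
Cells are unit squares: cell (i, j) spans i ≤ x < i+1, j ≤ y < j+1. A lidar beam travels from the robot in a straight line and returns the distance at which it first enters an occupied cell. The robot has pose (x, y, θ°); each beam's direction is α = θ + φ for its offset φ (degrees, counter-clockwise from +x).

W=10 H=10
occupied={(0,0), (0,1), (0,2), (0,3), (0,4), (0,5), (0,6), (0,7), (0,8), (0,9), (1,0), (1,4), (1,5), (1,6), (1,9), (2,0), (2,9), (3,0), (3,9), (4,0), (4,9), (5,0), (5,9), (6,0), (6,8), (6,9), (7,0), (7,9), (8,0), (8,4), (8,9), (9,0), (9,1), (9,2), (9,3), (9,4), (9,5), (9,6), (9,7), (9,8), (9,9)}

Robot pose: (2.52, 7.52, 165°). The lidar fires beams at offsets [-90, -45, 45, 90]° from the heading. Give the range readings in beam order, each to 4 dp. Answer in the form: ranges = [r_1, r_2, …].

ranges = [1.5322, 1.7090, 1.0400, 2.0091]

beam 1: φ=-90°, α=75°
  direction (0.2588, 0.9659); cell (2,7); t to first gridline: x 1.8546, y 0.4969 (then +3.8637 / +1.0353)
    (2,8) via y @ 0.4969
    (2,9) via y @ 1.5322  # hit
  → r_1 = 1.5322
beam 2: φ=-45°, α=120°
  direction (-0.5000, 0.8660); cell (2,7); t to first gridline: x 1.0400, y 0.5543 (then +2.0000 / +1.1547)
    (2,8) via y @ 0.5543
    (1,8) via x @ 1.0400
    (1,9) via y @ 1.7090  # hit
  → r_2 = 1.7090
beam 3: φ=45°, α=210°
  direction (-0.8660, -0.5000); cell (2,7); t to first gridline: x 0.6004, y 1.0400 (then +1.1547 / +2.0000)
    (1,7) via x @ 0.6004
    (1,6) via y @ 1.0400  # hit
  → r_3 = 1.0400
beam 4: φ=90°, α=255°
  direction (-0.2588, -0.9659); cell (2,7); t to first gridline: x 2.0091, y 0.5383 (then +3.8637 / +1.0353)
    (2,6) via y @ 0.5383
    (2,5) via y @ 1.5736
    (1,5) via x @ 2.0091  # hit
  → r_4 = 2.0091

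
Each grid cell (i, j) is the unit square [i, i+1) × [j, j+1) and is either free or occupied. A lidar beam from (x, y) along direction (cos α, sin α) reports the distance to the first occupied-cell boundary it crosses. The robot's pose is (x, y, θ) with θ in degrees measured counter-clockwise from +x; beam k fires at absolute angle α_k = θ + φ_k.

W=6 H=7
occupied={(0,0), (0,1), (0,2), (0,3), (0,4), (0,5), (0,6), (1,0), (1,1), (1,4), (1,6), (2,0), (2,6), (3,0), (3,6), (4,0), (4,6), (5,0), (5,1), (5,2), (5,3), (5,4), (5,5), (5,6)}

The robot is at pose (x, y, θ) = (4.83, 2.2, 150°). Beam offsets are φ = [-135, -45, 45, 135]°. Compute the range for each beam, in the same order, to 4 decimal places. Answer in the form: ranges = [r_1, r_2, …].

beam 1: φ=-135°, α=15°
  dir = (cos 15°, sin 15°) = (0.9659, 0.2588); from cell (4,2)
  next x-line at t=0.1760, next y-line at t=3.0910; Δt_x=1.0353, Δt_y=3.8637
    x: enter (5,2) at t=0.1760 ← occupied
  → r_1 = 0.1760
beam 2: φ=-45°, α=105°
  dir = (cos 105°, sin 105°) = (-0.2588, 0.9659); from cell (4,2)
  next x-line at t=3.2069, next y-line at t=0.8282; Δt_x=3.8637, Δt_y=1.0353
    y: enter (4,3) at t=0.8282
    y: enter (4,4) at t=1.8635
    y: enter (4,5) at t=2.8988
    x: enter (3,5) at t=3.2069
    y: enter (3,6) at t=3.9340 ← occupied
  → r_2 = 3.9340
beam 3: φ=45°, α=195°
  dir = (cos 195°, sin 195°) = (-0.9659, -0.2588); from cell (4,2)
  next x-line at t=0.8593, next y-line at t=0.7727; Δt_x=1.0353, Δt_y=3.8637
    y: enter (4,1) at t=0.7727
    x: enter (3,1) at t=0.8593
    x: enter (2,1) at t=1.8946
    x: enter (1,1) at t=2.9298 ← occupied
  → r_3 = 2.9298
beam 4: φ=135°, α=285°
  dir = (cos 285°, sin 285°) = (0.2588, -0.9659); from cell (4,2)
  next x-line at t=0.6568, next y-line at t=0.2071; Δt_x=3.8637, Δt_y=1.0353
    y: enter (4,1) at t=0.2071
    x: enter (5,1) at t=0.6568 ← occupied
  → r_4 = 0.6568

ranges = [0.1760, 3.9340, 2.9298, 0.6568]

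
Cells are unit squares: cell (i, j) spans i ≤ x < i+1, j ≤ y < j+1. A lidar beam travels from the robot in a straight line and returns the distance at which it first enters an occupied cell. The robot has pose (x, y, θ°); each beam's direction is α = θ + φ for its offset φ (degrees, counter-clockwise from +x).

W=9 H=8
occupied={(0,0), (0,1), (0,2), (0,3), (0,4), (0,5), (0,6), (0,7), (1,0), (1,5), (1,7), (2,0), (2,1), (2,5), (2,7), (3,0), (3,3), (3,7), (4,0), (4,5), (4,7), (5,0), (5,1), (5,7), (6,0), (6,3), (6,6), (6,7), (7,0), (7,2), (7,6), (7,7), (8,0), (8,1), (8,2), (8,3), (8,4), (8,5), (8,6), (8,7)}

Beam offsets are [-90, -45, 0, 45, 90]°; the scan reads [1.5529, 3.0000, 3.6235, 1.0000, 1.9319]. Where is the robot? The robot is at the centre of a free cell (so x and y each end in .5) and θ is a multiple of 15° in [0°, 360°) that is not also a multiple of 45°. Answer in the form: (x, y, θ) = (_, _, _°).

(x, y, θ) = (2.5, 4.5, 285°)

The pose lattice has 32·16 = 512 candidates. Test each by forward raycasting.
  (7.5, 1.5, 120°): beam 1 = 0.5774 ≠ 1.5529 ✗
  (3.5, 4.5, 240°): beam 1 = 1.0000 ≠ 1.5529 ✗
  (1.5, 3.5, 345°): beam 1 = 1.9319 ≠ 1.5529 ✗
  (6.5, 1.5, 300°): beam 1 = 0.5774 ≠ 1.5529 ✗
  …
  (2.5, 4.5, 285°): r_1=1.5529, r_2=3.0000, r_3=3.6235, r_4=1.0000, r_5=1.9319 — all match ✓
Unique over the lattice → pose = (2.5, 4.5, 285°).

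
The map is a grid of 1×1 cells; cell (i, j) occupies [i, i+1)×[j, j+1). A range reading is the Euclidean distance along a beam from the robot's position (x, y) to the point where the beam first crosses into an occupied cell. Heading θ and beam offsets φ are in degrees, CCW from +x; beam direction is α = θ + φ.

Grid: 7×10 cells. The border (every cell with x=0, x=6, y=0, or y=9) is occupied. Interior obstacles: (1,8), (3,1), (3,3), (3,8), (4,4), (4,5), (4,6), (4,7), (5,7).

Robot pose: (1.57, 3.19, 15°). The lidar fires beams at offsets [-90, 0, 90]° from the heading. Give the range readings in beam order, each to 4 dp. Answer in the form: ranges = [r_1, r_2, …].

beam 1: φ=-90°, α=285°
  d=(0.2588,-0.9659)  start (1,3)  tX=1.6614 tY=0.1967  stride 1/|dx|=3.8637 1/|dy|=1.0353
    cross y-line → (1,2), t=0.1967
    cross y-line → (1,1), t=1.2320
    cross x-line → (2,1), t=1.6614
    cross y-line → (2,0), t=2.2673 (wall)
  → r_1 = 2.2673
beam 2: φ=0°, α=15°
  d=(0.9659,0.2588)  start (1,3)  tX=0.4452 tY=3.1296  stride 1/|dx|=1.0353 1/|dy|=3.8637
    cross x-line → (2,3), t=0.4452
    cross x-line → (3,3), t=1.4804 (wall)
  → r_2 = 1.4804
beam 3: φ=90°, α=105°
  d=(-0.2588,0.9659)  start (1,3)  tX=2.2023 tY=0.8386  stride 1/|dx|=3.8637 1/|dy|=1.0353
    cross y-line → (1,4), t=0.8386
    cross y-line → (1,5), t=1.8738
    cross x-line → (0,5), t=2.2023 (wall)
  → r_3 = 2.2023

ranges = [2.2673, 1.4804, 2.2023]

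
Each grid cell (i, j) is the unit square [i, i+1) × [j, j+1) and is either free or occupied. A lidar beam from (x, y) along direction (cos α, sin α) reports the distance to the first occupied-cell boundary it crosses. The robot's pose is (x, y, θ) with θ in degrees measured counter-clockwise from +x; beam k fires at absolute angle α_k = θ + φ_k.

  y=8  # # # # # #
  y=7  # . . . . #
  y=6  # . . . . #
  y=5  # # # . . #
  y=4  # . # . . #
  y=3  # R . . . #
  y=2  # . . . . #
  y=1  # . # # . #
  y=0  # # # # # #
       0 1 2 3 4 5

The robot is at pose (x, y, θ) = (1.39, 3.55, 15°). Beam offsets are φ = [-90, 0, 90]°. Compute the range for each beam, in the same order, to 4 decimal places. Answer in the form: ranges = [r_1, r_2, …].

beam 1: φ=-90°, α=285°
  d=(0.2588,-0.9659)  start (1,3)  tX=2.3569 tY=0.5694  stride 1/|dx|=3.8637 1/|dy|=1.0353
    cross y-line → (1,2), t=0.5694
    cross y-line → (1,1), t=1.6047
    cross x-line → (2,1), t=2.3569 (wall)
  → r_1 = 2.3569
beam 2: φ=0°, α=15°
  d=(0.9659,0.2588)  start (1,3)  tX=0.6315 tY=1.7387  stride 1/|dx|=1.0353 1/|dy|=3.8637
    cross x-line → (2,3), t=0.6315
    cross x-line → (3,3), t=1.6668
    cross y-line → (3,4), t=1.7387
    cross x-line → (4,4), t=2.7021
    cross x-line → (5,4), t=3.7373 (wall)
  → r_2 = 3.7373
beam 3: φ=90°, α=105°
  d=(-0.2588,0.9659)  start (1,3)  tX=1.5068 tY=0.4659  stride 1/|dx|=3.8637 1/|dy|=1.0353
    cross y-line → (1,4), t=0.4659
    cross y-line → (1,5), t=1.5012 (wall)
  → r_3 = 1.5012

ranges = [2.3569, 3.7373, 1.5012]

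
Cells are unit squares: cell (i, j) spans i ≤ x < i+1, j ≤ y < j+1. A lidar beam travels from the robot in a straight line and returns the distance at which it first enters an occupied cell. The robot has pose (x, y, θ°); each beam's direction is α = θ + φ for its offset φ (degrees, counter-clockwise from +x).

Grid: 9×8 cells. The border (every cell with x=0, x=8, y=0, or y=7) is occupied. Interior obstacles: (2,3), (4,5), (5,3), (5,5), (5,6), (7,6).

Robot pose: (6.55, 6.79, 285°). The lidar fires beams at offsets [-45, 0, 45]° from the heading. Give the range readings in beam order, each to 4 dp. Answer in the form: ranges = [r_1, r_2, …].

ranges = [1.1000, 5.6024, 0.5196]

beam 1: φ=-45°, α=240°
  cosα=-0.5000 sinα=-0.8660 | (6,6) | tMaxX 1.1000 tMaxY 0.9122 | tΔX 2.0000 tΔY 1.1547
    t=0.9122 [y] (6,5)
    t=1.1000 [x] (5,5) — stop
  → r_1 = 1.1000
beam 2: φ=0°, α=285°
  cosα=0.2588 sinα=-0.9659 | (6,6) | tMaxX 1.7387 tMaxY 0.8179 | tΔX 3.8637 tΔY 1.0353
    t=0.8179 [y] (6,5)
    t=1.7387 [x] (7,5)
    t=1.8531 [y] (7,4)
    t=2.8884 [y] (7,3)
    t=3.9237 [y] (7,2)
    t=4.9590 [y] (7,1)
    t=5.6024 [x] (8,1) — stop
  → r_2 = 5.6024
beam 3: φ=45°, α=330°
  cosα=0.8660 sinα=-0.5000 | (6,6) | tMaxX 0.5196 tMaxY 1.5800 | tΔX 1.1547 tΔY 2.0000
    t=0.5196 [x] (7,6) — stop
  → r_3 = 0.5196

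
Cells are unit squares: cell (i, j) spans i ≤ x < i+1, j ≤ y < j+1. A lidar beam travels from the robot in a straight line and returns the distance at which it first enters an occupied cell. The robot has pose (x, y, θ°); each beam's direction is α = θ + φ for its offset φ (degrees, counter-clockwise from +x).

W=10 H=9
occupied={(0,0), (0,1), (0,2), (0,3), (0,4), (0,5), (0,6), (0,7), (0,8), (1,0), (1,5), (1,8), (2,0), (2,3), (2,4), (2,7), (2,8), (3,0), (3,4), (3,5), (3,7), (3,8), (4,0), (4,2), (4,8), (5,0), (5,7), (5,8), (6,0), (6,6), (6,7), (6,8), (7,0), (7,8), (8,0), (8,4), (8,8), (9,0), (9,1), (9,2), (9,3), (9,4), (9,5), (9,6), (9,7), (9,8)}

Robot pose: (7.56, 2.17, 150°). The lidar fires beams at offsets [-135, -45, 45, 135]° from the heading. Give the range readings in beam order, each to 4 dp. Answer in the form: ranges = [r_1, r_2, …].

beam 1: φ=-135°, α=15°
  dir = (cos 15°, sin 15°) = (0.9659, 0.2588); from cell (7,2)
  next x-line at t=0.4555, next y-line at t=3.2069; Δt_x=1.0353, Δt_y=3.8637
    x: enter (8,2) at t=0.4555
    x: enter (9,2) at t=1.4908 ← occupied
  → r_1 = 1.4908
beam 2: φ=-45°, α=105°
  dir = (cos 105°, sin 105°) = (-0.2588, 0.9659); from cell (7,2)
  next x-line at t=2.1637, next y-line at t=0.8593; Δt_x=3.8637, Δt_y=1.0353
    y: enter (7,3) at t=0.8593
    y: enter (7,4) at t=1.8946
    x: enter (6,4) at t=2.1637
    y: enter (6,5) at t=2.9298
    y: enter (6,6) at t=3.9651 ← occupied
  → r_2 = 3.9651
beam 3: φ=45°, α=195°
  dir = (cos 195°, sin 195°) = (-0.9659, -0.2588); from cell (7,2)
  next x-line at t=0.5798, next y-line at t=0.6568; Δt_x=1.0353, Δt_y=3.8637
    x: enter (6,2) at t=0.5798
    y: enter (6,1) at t=0.6568
    x: enter (5,1) at t=1.6150
    x: enter (4,1) at t=2.6503
    x: enter (3,1) at t=3.6856
    y: enter (3,0) at t=4.5205 ← occupied
  → r_3 = 4.5205
beam 4: φ=135°, α=285°
  dir = (cos 285°, sin 285°) = (0.2588, -0.9659); from cell (7,2)
  next x-line at t=1.7000, next y-line at t=0.1760; Δt_x=3.8637, Δt_y=1.0353
    y: enter (7,1) at t=0.1760
    y: enter (7,0) at t=1.2113 ← occupied
  → r_4 = 1.2113

ranges = [1.4908, 3.9651, 4.5205, 1.2113]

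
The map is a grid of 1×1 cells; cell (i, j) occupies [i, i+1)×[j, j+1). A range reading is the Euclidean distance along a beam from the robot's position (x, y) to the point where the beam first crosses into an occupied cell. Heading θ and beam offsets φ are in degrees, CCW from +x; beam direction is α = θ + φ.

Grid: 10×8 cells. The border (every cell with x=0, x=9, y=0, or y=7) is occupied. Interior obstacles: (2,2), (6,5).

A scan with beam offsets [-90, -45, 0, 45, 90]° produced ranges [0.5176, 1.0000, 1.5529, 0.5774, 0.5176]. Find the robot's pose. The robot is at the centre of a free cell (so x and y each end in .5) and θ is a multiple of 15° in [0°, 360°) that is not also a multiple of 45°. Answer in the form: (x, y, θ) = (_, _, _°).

(x, y, θ) = (1.5, 2.5, 285°)

Candidates: 46 free-cell centres × 16 headings = 736 poses. Raycast each; keep the one whose scan matches to 4 dp.
  (4.5, 6.5, 30°): beam 1 = 6.3509 ≠ 0.5176 ✗
  (3.5, 4.5, 330°): beam 1 = 1.7321 ≠ 0.5176 ✗
  (4.5, 5.5, 150°): beam 1 = 1.7321 ≠ 0.5176 ✗
  (3.5, 3.5, 30°): beam 1 = 2.8868 ≠ 0.5176 ✗
  (4.5, 4.5, 345°): beam 1 = 3.6235 ≠ 0.5176 ✗
  …
  (1.5, 2.5, 285°): r_1=0.5176, r_2=1.0000, r_3=1.5529, r_4=0.5774, r_5=0.5176 — all match ✓
Unique over the lattice → pose = (1.5, 2.5, 285°).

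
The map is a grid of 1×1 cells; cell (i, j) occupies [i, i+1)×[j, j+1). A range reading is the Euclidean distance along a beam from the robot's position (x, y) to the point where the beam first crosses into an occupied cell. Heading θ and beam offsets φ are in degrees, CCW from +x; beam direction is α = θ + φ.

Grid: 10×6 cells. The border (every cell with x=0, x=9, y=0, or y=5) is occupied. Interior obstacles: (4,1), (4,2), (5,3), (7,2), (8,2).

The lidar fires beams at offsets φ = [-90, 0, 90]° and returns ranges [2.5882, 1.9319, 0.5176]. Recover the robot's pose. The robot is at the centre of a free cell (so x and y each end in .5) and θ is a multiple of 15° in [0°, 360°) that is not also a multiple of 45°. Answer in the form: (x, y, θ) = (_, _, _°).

(x, y, θ) = (1.5, 1.5, 105°)

The pose lattice has 27·16 = 432 candidates. Test each by forward raycasting.
  (3.5, 4.5, 255°): beam 1 = 1.9319 ≠ 2.5882 ✗
  (7.5, 1.5, 300°): beam 1 = 1.0000 ≠ 2.5882 ✗
  (7.5, 4.5, 240°): beam 1 = 1.0000 ≠ 2.5882 ✗
  (4.5, 4.5, 15°): beam 1 = 1.5529 ≠ 2.5882 ✗
  …
  (1.5, 1.5, 105°): r_1=2.5882, r_2=1.9319, r_3=0.5176 — all match ✓
Only this pose fits every beam.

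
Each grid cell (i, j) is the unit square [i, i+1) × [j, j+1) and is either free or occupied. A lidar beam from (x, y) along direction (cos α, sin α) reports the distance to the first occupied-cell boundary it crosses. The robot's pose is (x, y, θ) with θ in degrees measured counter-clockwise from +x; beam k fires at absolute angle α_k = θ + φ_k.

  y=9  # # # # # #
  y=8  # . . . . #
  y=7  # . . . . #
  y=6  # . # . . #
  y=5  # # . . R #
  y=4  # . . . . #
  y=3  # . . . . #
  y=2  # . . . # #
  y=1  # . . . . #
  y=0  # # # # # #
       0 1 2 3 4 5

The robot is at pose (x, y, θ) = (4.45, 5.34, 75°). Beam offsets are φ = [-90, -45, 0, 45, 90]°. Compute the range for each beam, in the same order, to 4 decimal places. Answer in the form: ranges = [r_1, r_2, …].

ranges = [0.5694, 0.6351, 2.1250, 4.2262, 2.5364]

beam 1: φ=-90°, α=345°
  cosα=0.9659 sinα=-0.2588 | (4,5) | tMaxX 0.5694 tMaxY 1.3137 | tΔX 1.0353 tΔY 3.8637
    t=0.5694 [x] (5,5) — stop
  → r_1 = 0.5694
beam 2: φ=-45°, α=30°
  cosα=0.8660 sinα=0.5000 | (4,5) | tMaxX 0.6351 tMaxY 1.3200 | tΔX 1.1547 tΔY 2.0000
    t=0.6351 [x] (5,5) — stop
  → r_2 = 0.6351
beam 3: φ=0°, α=75°
  cosα=0.2588 sinα=0.9659 | (4,5) | tMaxX 2.1250 tMaxY 0.6833 | tΔX 3.8637 tΔY 1.0353
    t=0.6833 [y] (4,6)
    t=1.7186 [y] (4,7)
    t=2.1250 [x] (5,7) — stop
  → r_3 = 2.1250
beam 4: φ=45°, α=120°
  cosα=-0.5000 sinα=0.8660 | (4,5) | tMaxX 0.9000 tMaxY 0.7621 | tΔX 2.0000 tΔY 1.1547
    t=0.7621 [y] (4,6)
    t=0.9000 [x] (3,6)
    t=1.9168 [y] (3,7)
    t=2.9000 [x] (2,7)
    t=3.0715 [y] (2,8)
    t=4.2262 [y] (2,9) — stop
  → r_4 = 4.2262
beam 5: φ=90°, α=165°
  cosα=-0.9659 sinα=0.2588 | (4,5) | tMaxX 0.4659 tMaxY 2.5500 | tΔX 1.0353 tΔY 3.8637
    t=0.4659 [x] (3,5)
    t=1.5012 [x] (2,5)
    t=2.5364 [x] (1,5) — stop
  → r_5 = 2.5364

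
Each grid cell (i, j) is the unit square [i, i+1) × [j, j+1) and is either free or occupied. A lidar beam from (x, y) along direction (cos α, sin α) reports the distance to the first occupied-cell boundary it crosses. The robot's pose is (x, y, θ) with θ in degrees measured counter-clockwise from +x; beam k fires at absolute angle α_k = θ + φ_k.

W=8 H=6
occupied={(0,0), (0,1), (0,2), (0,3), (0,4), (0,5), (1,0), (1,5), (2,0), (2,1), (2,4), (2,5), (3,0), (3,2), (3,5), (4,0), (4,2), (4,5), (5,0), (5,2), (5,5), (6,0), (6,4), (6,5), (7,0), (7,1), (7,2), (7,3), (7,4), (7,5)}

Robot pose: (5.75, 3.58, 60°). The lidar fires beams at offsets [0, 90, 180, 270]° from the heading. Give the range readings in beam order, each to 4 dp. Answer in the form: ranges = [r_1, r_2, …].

ranges = [0.5000, 2.8400, 0.6697, 1.4434]

beam 1: φ=0°, α=60°
  d=(0.5000,0.8660)  start (5,3)  tX=0.5000 tY=0.4850  stride 1/|dx|=2.0000 1/|dy|=1.1547
    cross y-line → (5,4), t=0.4850
    cross x-line → (6,4), t=0.5000 (wall)
  → r_1 = 0.5000
beam 2: φ=90°, α=150°
  d=(-0.8660,0.5000)  start (5,3)  tX=0.8660 tY=0.8400  stride 1/|dx|=1.1547 1/|dy|=2.0000
    cross y-line → (5,4), t=0.8400
    cross x-line → (4,4), t=0.8660
    cross x-line → (3,4), t=2.0207
    cross y-line → (3,5), t=2.8400 (wall)
  → r_2 = 2.8400
beam 3: φ=180°, α=240°
  d=(-0.5000,-0.8660)  start (5,3)  tX=1.5000 tY=0.6697  stride 1/|dx|=2.0000 1/|dy|=1.1547
    cross y-line → (5,2), t=0.6697 (wall)
  → r_3 = 0.6697
beam 4: φ=270°, α=330°
  d=(0.8660,-0.5000)  start (5,3)  tX=0.2887 tY=1.1600  stride 1/|dx|=1.1547 1/|dy|=2.0000
    cross x-line → (6,3), t=0.2887
    cross y-line → (6,2), t=1.1600
    cross x-line → (7,2), t=1.4434 (wall)
  → r_4 = 1.4434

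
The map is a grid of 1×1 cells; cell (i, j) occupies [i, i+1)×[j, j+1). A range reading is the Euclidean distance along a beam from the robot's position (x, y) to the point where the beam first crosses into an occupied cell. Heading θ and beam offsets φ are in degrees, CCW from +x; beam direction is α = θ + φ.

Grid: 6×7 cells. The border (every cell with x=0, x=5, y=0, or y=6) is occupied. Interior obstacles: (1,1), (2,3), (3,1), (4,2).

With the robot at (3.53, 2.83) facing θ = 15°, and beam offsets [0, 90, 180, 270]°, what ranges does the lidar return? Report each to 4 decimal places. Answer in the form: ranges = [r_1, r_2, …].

ranges = [0.4866, 3.2818, 2.6192, 0.8593]

beam 1: φ=0°, α=15°
  d=(0.9659,0.2588)  start (3,2)  tX=0.4866 tY=0.6568  stride 1/|dx|=1.0353 1/|dy|=3.8637
    cross x-line → (4,2), t=0.4866 (wall)
  → r_1 = 0.4866
beam 2: φ=90°, α=105°
  d=(-0.2588,0.9659)  start (3,2)  tX=2.0478 tY=0.1760  stride 1/|dx|=3.8637 1/|dy|=1.0353
    cross y-line → (3,3), t=0.1760
    cross y-line → (3,4), t=1.2113
    cross x-line → (2,4), t=2.0478
    cross y-line → (2,5), t=2.2465
    cross y-line → (2,6), t=3.2818 (wall)
  → r_2 = 3.2818
beam 3: φ=180°, α=195°
  d=(-0.9659,-0.2588)  start (3,2)  tX=0.5487 tY=3.2069  stride 1/|dx|=1.0353 1/|dy|=3.8637
    cross x-line → (2,2), t=0.5487
    cross x-line → (1,2), t=1.5840
    cross x-line → (0,2), t=2.6192 (wall)
  → r_3 = 2.6192
beam 4: φ=270°, α=285°
  d=(0.2588,-0.9659)  start (3,2)  tX=1.8159 tY=0.8593  stride 1/|dx|=3.8637 1/|dy|=1.0353
    cross y-line → (3,1), t=0.8593 (wall)
  → r_4 = 0.8593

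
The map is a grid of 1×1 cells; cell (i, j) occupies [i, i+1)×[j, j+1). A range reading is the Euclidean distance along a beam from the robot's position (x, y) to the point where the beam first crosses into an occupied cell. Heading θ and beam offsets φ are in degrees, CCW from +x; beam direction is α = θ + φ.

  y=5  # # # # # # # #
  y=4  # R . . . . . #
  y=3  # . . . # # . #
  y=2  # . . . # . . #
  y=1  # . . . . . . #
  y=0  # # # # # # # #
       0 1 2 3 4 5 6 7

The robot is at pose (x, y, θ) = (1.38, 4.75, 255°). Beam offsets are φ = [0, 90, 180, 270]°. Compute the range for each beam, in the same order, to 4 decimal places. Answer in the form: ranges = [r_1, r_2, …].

ranges = [1.4682, 2.8978, 0.2588, 0.3934]

beam 1: φ=0°, α=255°
  dir = (cos 255°, sin 255°) = (-0.2588, -0.9659); from cell (1,4)
  next x-line at t=1.4682, next y-line at t=0.7765; Δt_x=3.8637, Δt_y=1.0353
    y: enter (1,3) at t=0.7765
    x: enter (0,3) at t=1.4682 ← occupied
  → r_1 = 1.4682
beam 2: φ=90°, α=345°
  dir = (cos 345°, sin 345°) = (0.9659, -0.2588); from cell (1,4)
  next x-line at t=0.6419, next y-line at t=2.8978; Δt_x=1.0353, Δt_y=3.8637
    x: enter (2,4) at t=0.6419
    x: enter (3,4) at t=1.6771
    x: enter (4,4) at t=2.7124
    y: enter (4,3) at t=2.8978 ← occupied
  → r_2 = 2.8978
beam 3: φ=180°, α=75°
  dir = (cos 75°, sin 75°) = (0.2588, 0.9659); from cell (1,4)
  next x-line at t=2.3955, next y-line at t=0.2588; Δt_x=3.8637, Δt_y=1.0353
    y: enter (1,5) at t=0.2588 ← occupied
  → r_3 = 0.2588
beam 4: φ=270°, α=165°
  dir = (cos 165°, sin 165°) = (-0.9659, 0.2588); from cell (1,4)
  next x-line at t=0.3934, next y-line at t=0.9659; Δt_x=1.0353, Δt_y=3.8637
    x: enter (0,4) at t=0.3934 ← occupied
  → r_4 = 0.3934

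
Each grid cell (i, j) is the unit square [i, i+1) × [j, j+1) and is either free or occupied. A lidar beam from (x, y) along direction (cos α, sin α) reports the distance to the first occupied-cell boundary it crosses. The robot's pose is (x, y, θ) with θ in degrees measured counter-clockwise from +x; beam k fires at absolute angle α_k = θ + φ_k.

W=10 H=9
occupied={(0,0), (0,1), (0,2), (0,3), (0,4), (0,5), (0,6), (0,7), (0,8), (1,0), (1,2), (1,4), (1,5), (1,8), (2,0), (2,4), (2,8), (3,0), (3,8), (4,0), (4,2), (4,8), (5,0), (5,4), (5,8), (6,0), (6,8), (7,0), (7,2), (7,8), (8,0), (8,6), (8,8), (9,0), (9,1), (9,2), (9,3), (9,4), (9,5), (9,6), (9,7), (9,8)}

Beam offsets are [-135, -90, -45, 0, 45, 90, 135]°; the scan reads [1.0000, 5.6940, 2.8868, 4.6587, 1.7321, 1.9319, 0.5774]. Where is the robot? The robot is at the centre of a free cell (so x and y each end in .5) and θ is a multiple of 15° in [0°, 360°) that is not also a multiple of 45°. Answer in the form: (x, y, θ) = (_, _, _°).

(x, y, θ) = (6.5, 7.5, 285°)

Enumerate (i+0.5, j+0.5, θ) over the 48 free cells and 16 admissible headings. For each, cast all 7 beams and compare to the given ranges.
  (6.5, 3.5, 105°): beam 2 = 2.5882 ≠ 5.6940 ✗
  (8.5, 7.5, 75°): beam 1 = 0.5774 ≠ 1.0000 ✗
  (8.5, 4.5, 300°): beam 1 = 7.7646 ≠ 1.0000 ✗
  (8.5, 7.5, 150°): beam 1 = 0.5176 ≠ 1.0000 ✗
  …
  (6.5, 7.5, 285°): r_1=1.0000, r_2=5.6940, r_3=2.8868, r_4=4.6587, r_5=1.7321, r_6=1.9319, r_7=0.5774 — all match ✓
Unique over the lattice → pose = (6.5, 7.5, 285°).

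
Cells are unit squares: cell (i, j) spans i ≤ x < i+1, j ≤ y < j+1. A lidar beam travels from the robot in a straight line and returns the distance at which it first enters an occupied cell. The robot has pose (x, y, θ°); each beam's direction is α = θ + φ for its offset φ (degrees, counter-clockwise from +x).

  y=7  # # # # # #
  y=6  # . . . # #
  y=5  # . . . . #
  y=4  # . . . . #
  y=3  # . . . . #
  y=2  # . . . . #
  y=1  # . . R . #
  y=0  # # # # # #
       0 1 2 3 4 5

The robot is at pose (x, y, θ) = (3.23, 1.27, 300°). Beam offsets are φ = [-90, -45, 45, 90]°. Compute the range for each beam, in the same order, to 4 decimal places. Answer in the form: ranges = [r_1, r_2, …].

ranges = [0.5400, 0.2795, 1.0432, 2.0438]

beam 1: φ=-90°, α=210°
  cosα=-0.8660 sinα=-0.5000 | (3,1) | tMaxX 0.2656 tMaxY 0.5400 | tΔX 1.1547 tΔY 2.0000
    t=0.2656 [x] (2,1)
    t=0.5400 [y] (2,0) — stop
  → r_1 = 0.5400
beam 2: φ=-45°, α=255°
  cosα=-0.2588 sinα=-0.9659 | (3,1) | tMaxX 0.8887 tMaxY 0.2795 | tΔX 3.8637 tΔY 1.0353
    t=0.2795 [y] (3,0) — stop
  → r_2 = 0.2795
beam 3: φ=45°, α=345°
  cosα=0.9659 sinα=-0.2588 | (3,1) | tMaxX 0.7972 tMaxY 1.0432 | tΔX 1.0353 tΔY 3.8637
    t=0.7972 [x] (4,1)
    t=1.0432 [y] (4,0) — stop
  → r_3 = 1.0432
beam 4: φ=90°, α=30°
  cosα=0.8660 sinα=0.5000 | (3,1) | tMaxX 0.8891 tMaxY 1.4600 | tΔX 1.1547 tΔY 2.0000
    t=0.8891 [x] (4,1)
    t=1.4600 [y] (4,2)
    t=2.0438 [x] (5,2) — stop
  → r_4 = 2.0438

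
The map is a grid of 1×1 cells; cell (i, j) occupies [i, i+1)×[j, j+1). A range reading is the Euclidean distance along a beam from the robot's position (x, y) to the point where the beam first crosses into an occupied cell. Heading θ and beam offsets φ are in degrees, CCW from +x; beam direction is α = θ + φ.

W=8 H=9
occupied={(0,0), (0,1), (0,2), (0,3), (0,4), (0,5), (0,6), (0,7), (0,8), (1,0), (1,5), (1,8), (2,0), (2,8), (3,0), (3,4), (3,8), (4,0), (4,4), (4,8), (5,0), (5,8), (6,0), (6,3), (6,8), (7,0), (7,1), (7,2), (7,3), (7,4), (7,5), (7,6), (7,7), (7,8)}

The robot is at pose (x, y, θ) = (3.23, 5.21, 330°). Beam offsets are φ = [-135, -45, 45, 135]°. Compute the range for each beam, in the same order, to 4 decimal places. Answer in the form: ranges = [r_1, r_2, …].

ranges = [2.3087, 0.2174, 3.9030, 2.8884]

beam 1: φ=-135°, α=195°
  dir = (cos 195°, sin 195°) = (-0.9659, -0.2588); from cell (3,5)
  next x-line at t=0.2381, next y-line at t=0.8114; Δt_x=1.0353, Δt_y=3.8637
    x: enter (2,5) at t=0.2381
    y: enter (2,4) at t=0.8114
    x: enter (1,4) at t=1.2734
    x: enter (0,4) at t=2.3087 ← occupied
  → r_1 = 2.3087
beam 2: φ=-45°, α=285°
  dir = (cos 285°, sin 285°) = (0.2588, -0.9659); from cell (3,5)
  next x-line at t=2.9751, next y-line at t=0.2174; Δt_x=3.8637, Δt_y=1.0353
    y: enter (3,4) at t=0.2174 ← occupied
  → r_2 = 0.2174
beam 3: φ=45°, α=15°
  dir = (cos 15°, sin 15°) = (0.9659, 0.2588); from cell (3,5)
  next x-line at t=0.7972, next y-line at t=3.0523; Δt_x=1.0353, Δt_y=3.8637
    x: enter (4,5) at t=0.7972
    x: enter (5,5) at t=1.8324
    x: enter (6,5) at t=2.8677
    y: enter (6,6) at t=3.0523
    x: enter (7,6) at t=3.9030 ← occupied
  → r_3 = 3.9030
beam 4: φ=135°, α=105°
  dir = (cos 105°, sin 105°) = (-0.2588, 0.9659); from cell (3,5)
  next x-line at t=0.8887, next y-line at t=0.8179; Δt_x=3.8637, Δt_y=1.0353
    y: enter (3,6) at t=0.8179
    x: enter (2,6) at t=0.8887
    y: enter (2,7) at t=1.8531
    y: enter (2,8) at t=2.8884 ← occupied
  → r_4 = 2.8884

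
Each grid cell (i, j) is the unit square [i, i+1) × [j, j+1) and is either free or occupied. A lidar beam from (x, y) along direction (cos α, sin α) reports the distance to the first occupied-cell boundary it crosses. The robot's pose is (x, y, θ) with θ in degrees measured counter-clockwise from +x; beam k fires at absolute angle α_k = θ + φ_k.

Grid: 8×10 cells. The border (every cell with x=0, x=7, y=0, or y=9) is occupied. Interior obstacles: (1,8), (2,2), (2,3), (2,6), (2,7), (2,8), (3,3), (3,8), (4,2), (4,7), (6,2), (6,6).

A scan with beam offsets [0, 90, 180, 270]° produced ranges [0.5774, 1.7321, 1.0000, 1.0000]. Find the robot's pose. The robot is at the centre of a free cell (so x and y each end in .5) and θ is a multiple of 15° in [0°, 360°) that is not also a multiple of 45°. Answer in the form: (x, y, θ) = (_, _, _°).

The pose lattice has 36·16 = 576 candidates. Test each by forward raycasting.
  (1.5, 5.5, 150°): beam 2 = 1.0000 ≠ 1.7321 ✗
  (3.5, 7.5, 210°): beam 2 = 5.1962 ≠ 1.7321 ✗
  (4.5, 5.5, 255°): beam 1 = 1.9319 ≠ 0.5774 ✗
  (3.5, 5.5, 210°): beam 1 = 2.8868 ≠ 0.5774 ✗
  (6.5, 1.5, 30°): beam 2 = 0.5774 ≠ 1.7321 ✗
  …
  (1.5, 5.5, 210°): r_1=0.5774, r_2=1.7321, r_3=1.0000, r_4=1.0000 — all match ✓
Only this pose fits every beam.

(x, y, θ) = (1.5, 5.5, 210°)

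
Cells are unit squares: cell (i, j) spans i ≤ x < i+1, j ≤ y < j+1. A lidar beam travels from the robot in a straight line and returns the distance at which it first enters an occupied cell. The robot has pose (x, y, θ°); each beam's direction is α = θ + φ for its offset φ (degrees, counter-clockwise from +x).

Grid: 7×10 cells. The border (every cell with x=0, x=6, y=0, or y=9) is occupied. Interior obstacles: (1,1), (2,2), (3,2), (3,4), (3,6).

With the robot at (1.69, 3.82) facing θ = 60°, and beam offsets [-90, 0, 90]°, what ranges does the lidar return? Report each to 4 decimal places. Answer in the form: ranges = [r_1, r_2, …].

beam 1: φ=-90°, α=330°
  dir = (cos 330°, sin 330°) = (0.8660, -0.5000); from cell (1,3)
  next x-line at t=0.3580, next y-line at t=1.6400; Δt_x=1.1547, Δt_y=2.0000
    x: enter (2,3) at t=0.3580
    x: enter (3,3) at t=1.5127
    y: enter (3,2) at t=1.6400 ← occupied
  → r_1 = 1.6400
beam 2: φ=0°, α=60°
  dir = (cos 60°, sin 60°) = (0.5000, 0.8660); from cell (1,3)
  next x-line at t=0.6200, next y-line at t=0.2078; Δt_x=2.0000, Δt_y=1.1547
    y: enter (1,4) at t=0.2078
    x: enter (2,4) at t=0.6200
    y: enter (2,5) at t=1.3625
    y: enter (2,6) at t=2.5172
    x: enter (3,6) at t=2.6200 ← occupied
  → r_2 = 2.6200
beam 3: φ=90°, α=150°
  dir = (cos 150°, sin 150°) = (-0.8660, 0.5000); from cell (1,3)
  next x-line at t=0.7967, next y-line at t=0.3600; Δt_x=1.1547, Δt_y=2.0000
    y: enter (1,4) at t=0.3600
    x: enter (0,4) at t=0.7967 ← occupied
  → r_3 = 0.7967

ranges = [1.6400, 2.6200, 0.7967]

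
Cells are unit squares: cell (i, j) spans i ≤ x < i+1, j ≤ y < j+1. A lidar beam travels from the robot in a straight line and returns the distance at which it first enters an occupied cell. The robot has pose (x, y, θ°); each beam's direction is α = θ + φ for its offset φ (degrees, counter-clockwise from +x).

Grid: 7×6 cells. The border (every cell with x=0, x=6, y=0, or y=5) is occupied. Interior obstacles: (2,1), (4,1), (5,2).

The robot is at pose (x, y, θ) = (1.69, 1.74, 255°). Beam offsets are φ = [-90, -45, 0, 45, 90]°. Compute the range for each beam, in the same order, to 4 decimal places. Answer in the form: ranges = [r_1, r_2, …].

beam 1: φ=-90°, α=165°
  cosα=-0.9659 sinα=0.2588 | (1,1) | tMaxX 0.7143 tMaxY 1.0046 | tΔX 1.0353 tΔY 3.8637
    t=0.7143 [x] (0,1) — stop
  → r_1 = 0.7143
beam 2: φ=-45°, α=210°
  cosα=-0.8660 sinα=-0.5000 | (1,1) | tMaxX 0.7967 tMaxY 1.4800 | tΔX 1.1547 tΔY 2.0000
    t=0.7967 [x] (0,1) — stop
  → r_2 = 0.7967
beam 3: φ=0°, α=255°
  cosα=-0.2588 sinα=-0.9659 | (1,1) | tMaxX 2.6660 tMaxY 0.7661 | tΔX 3.8637 tΔY 1.0353
    t=0.7661 [y] (1,0) — stop
  → r_3 = 0.7661
beam 4: φ=45°, α=300°
  cosα=0.5000 sinα=-0.8660 | (1,1) | tMaxX 0.6200 tMaxY 0.8545 | tΔX 2.0000 tΔY 1.1547
    t=0.6200 [x] (2,1) — stop
  → r_4 = 0.6200
beam 5: φ=90°, α=345°
  cosα=0.9659 sinα=-0.2588 | (1,1) | tMaxX 0.3209 tMaxY 2.8591 | tΔX 1.0353 tΔY 3.8637
    t=0.3209 [x] (2,1) — stop
  → r_5 = 0.3209

ranges = [0.7143, 0.7967, 0.7661, 0.6200, 0.3209]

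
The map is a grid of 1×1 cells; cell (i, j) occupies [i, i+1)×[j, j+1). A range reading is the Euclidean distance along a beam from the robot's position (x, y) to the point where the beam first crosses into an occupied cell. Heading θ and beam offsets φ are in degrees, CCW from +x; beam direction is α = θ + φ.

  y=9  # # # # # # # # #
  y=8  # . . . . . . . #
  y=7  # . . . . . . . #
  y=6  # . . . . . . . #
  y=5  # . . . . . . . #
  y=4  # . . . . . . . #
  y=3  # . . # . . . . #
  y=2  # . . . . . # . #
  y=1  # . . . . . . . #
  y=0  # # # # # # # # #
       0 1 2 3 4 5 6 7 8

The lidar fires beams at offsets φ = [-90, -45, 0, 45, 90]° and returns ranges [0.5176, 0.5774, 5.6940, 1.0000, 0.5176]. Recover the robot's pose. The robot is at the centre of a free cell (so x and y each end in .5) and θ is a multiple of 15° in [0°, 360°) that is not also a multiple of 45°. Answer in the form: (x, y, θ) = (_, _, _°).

(x, y, θ) = (6.5, 1.5, 165°)

The pose lattice has 54·16 = 864 candidates. Test each by forward raycasting.
  (3.5, 4.5, 240°): beam 1 = 2.8868 ≠ 0.5176 ✗
  (2.5, 8.5, 120°): beam 1 = 1.0000 ≠ 0.5176 ✗
  (7.5, 5.5, 255°): beam 1 = 6.7293 ≠ 0.5176 ✗
  (2.5, 1.5, 285°): beam 1 = 1.5529 ≠ 0.5176 ✗
  …
  (6.5, 1.5, 165°): r_1=0.5176, r_2=0.5774, r_3=5.6940, r_4=1.0000, r_5=0.5176 — all match ✓
Only this pose fits every beam.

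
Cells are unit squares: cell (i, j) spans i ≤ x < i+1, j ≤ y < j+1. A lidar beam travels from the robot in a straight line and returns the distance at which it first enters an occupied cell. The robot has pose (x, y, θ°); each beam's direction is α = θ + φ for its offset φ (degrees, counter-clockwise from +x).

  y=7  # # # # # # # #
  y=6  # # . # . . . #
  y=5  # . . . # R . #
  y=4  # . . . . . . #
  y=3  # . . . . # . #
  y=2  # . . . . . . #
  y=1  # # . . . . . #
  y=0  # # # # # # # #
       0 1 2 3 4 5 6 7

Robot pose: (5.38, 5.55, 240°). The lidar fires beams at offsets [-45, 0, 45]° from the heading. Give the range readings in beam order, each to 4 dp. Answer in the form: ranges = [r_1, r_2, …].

beam 1: φ=-45°, α=195°
  direction (-0.9659, -0.2588); cell (5,5); t to first gridline: x 0.3934, y 2.1250 (then +1.0353 / +3.8637)
    (4,5) via x @ 0.3934  # hit
  → r_1 = 0.3934
beam 2: φ=0°, α=240°
  direction (-0.5000, -0.8660); cell (5,5); t to first gridline: x 0.7600, y 0.6351 (then +2.0000 / +1.1547)
    (5,4) via y @ 0.6351
    (4,4) via x @ 0.7600
    (4,3) via y @ 1.7898
    (3,3) via x @ 2.7600
    (3,2) via y @ 2.9445
    (3,1) via y @ 4.0992
    (2,1) via x @ 4.7600
    (2,0) via y @ 5.2539  # hit
  → r_2 = 5.2539
beam 3: φ=45°, α=285°
  direction (0.2588, -0.9659); cell (5,5); t to first gridline: x 2.3955, y 0.5694 (then +3.8637 / +1.0353)
    (5,4) via y @ 0.5694
    (5,3) via y @ 1.6047  # hit
  → r_3 = 1.6047

ranges = [0.3934, 5.2539, 1.6047]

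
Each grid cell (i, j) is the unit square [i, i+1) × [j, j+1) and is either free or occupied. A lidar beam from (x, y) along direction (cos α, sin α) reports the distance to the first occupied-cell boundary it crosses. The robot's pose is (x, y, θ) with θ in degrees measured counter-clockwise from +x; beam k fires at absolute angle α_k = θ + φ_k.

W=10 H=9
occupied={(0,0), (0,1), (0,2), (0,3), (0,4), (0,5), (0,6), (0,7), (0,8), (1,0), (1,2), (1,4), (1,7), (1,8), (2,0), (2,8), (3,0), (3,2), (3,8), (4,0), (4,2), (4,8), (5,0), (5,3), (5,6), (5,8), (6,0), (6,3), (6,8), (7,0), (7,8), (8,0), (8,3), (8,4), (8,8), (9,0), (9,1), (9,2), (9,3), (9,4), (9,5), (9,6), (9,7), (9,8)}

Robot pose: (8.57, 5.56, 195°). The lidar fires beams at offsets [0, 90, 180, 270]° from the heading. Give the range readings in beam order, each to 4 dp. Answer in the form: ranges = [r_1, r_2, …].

ranges = [7.8370, 0.5798, 0.4452, 2.5261]

beam 1: φ=0°, α=195°
  dir = (cos 195°, sin 195°) = (-0.9659, -0.2588); from cell (8,5)
  next x-line at t=0.5901, next y-line at t=2.1637; Δt_x=1.0353, Δt_y=3.8637
    x: enter (7,5) at t=0.5901
    x: enter (6,5) at t=1.6254
    y: enter (6,4) at t=2.1637
    x: enter (5,4) at t=2.6607
    x: enter (4,4) at t=3.6959
    x: enter (3,4) at t=4.7312
    x: enter (2,4) at t=5.7665
    y: enter (2,3) at t=6.0274
    x: enter (1,3) at t=6.8018
    x: enter (0,3) at t=7.8370 ← occupied
  → r_1 = 7.8370
beam 2: φ=90°, α=285°
  dir = (cos 285°, sin 285°) = (0.2588, -0.9659); from cell (8,5)
  next x-line at t=1.6614, next y-line at t=0.5798; Δt_x=3.8637, Δt_y=1.0353
    y: enter (8,4) at t=0.5798 ← occupied
  → r_2 = 0.5798
beam 3: φ=180°, α=15°
  dir = (cos 15°, sin 15°) = (0.9659, 0.2588); from cell (8,5)
  next x-line at t=0.4452, next y-line at t=1.7000; Δt_x=1.0353, Δt_y=3.8637
    x: enter (9,5) at t=0.4452 ← occupied
  → r_3 = 0.4452
beam 4: φ=270°, α=105°
  dir = (cos 105°, sin 105°) = (-0.2588, 0.9659); from cell (8,5)
  next x-line at t=2.2023, next y-line at t=0.4555; Δt_x=3.8637, Δt_y=1.0353
    y: enter (8,6) at t=0.4555
    y: enter (8,7) at t=1.4908
    x: enter (7,7) at t=2.2023
    y: enter (7,8) at t=2.5261 ← occupied
  → r_4 = 2.5261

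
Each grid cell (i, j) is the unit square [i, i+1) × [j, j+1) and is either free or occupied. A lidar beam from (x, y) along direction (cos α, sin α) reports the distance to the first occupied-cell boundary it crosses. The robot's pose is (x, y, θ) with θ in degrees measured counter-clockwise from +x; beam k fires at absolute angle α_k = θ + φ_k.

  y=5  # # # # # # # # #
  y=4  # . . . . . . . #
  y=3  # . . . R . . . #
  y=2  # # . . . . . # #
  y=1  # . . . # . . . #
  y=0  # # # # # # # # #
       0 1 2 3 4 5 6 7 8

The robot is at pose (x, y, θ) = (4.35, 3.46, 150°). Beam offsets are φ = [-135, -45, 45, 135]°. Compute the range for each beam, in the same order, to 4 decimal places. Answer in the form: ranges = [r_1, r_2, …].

ranges = [3.7788, 1.5943, 2.4329, 1.5115]

beam 1: φ=-135°, α=15°
  direction (0.9659, 0.2588); cell (4,3); t to first gridline: x 0.6729, y 2.0864 (then +1.0353 / +3.8637)
    (5,3) via x @ 0.6729
    (6,3) via x @ 1.7082
    (6,4) via y @ 2.0864
    (7,4) via x @ 2.7435
    (8,4) via x @ 3.7788  # hit
  → r_1 = 3.7788
beam 2: φ=-45°, α=105°
  direction (-0.2588, 0.9659); cell (4,3); t to first gridline: x 1.3523, y 0.5590 (then +3.8637 / +1.0353)
    (4,4) via y @ 0.5590
    (3,4) via x @ 1.3523
    (3,5) via y @ 1.5943  # hit
  → r_2 = 1.5943
beam 3: φ=45°, α=195°
  direction (-0.9659, -0.2588); cell (4,3); t to first gridline: x 0.3623, y 1.7773 (then +1.0353 / +3.8637)
    (3,3) via x @ 0.3623
    (2,3) via x @ 1.3976
    (2,2) via y @ 1.7773
    (1,2) via x @ 2.4329  # hit
  → r_3 = 2.4329
beam 4: φ=135°, α=285°
  direction (0.2588, -0.9659); cell (4,3); t to first gridline: x 2.5114, y 0.4762 (then +3.8637 / +1.0353)
    (4,2) via y @ 0.4762
    (4,1) via y @ 1.5115  # hit
  → r_4 = 1.5115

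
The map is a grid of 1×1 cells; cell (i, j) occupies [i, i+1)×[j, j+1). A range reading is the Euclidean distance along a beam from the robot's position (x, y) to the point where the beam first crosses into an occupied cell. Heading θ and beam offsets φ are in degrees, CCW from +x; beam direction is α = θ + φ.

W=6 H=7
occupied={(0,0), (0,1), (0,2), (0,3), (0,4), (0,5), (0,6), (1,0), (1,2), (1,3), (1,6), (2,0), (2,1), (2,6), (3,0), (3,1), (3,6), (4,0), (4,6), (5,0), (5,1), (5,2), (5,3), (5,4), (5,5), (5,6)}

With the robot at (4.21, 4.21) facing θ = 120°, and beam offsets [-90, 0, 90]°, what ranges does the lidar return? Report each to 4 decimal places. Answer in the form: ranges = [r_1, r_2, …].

ranges = [0.9122, 2.0669, 2.5519]

beam 1: φ=-90°, α=30°
  cosα=0.8660 sinα=0.5000 | (4,4) | tMaxX 0.9122 tMaxY 1.5800 | tΔX 1.1547 tΔY 2.0000
    t=0.9122 [x] (5,4) — stop
  → r_1 = 0.9122
beam 2: φ=0°, α=120°
  cosα=-0.5000 sinα=0.8660 | (4,4) | tMaxX 0.4200 tMaxY 0.9122 | tΔX 2.0000 tΔY 1.1547
    t=0.4200 [x] (3,4)
    t=0.9122 [y] (3,5)
    t=2.0669 [y] (3,6) — stop
  → r_2 = 2.0669
beam 3: φ=90°, α=210°
  cosα=-0.8660 sinα=-0.5000 | (4,4) | tMaxX 0.2425 tMaxY 0.4200 | tΔX 1.1547 tΔY 2.0000
    t=0.2425 [x] (3,4)
    t=0.4200 [y] (3,3)
    t=1.3972 [x] (2,3)
    t=2.4200 [y] (2,2)
    t=2.5519 [x] (1,2) — stop
  → r_3 = 2.5519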